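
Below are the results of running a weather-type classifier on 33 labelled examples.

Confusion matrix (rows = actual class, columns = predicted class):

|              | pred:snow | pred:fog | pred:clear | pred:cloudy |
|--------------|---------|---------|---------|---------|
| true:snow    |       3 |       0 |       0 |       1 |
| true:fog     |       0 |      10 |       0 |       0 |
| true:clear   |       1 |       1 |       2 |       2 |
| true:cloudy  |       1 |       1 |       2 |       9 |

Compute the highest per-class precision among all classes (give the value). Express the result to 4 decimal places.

0.8333

Per-class precision (TP/(TP+FP)):
  snow: TP=3, FP=0+1+1=2 → 3/5 = 0.60000
  fog: TP=10, FP=0+1+1=2 → 10/12 = 0.83333
  clear: TP=2, FP=0+0+2=2 → 2/4 = 0.50000
  cloudy: TP=9, FP=1+0+2=3 → 9/12 = 0.75000
Highest is class 'fog' with precision = 0.8333.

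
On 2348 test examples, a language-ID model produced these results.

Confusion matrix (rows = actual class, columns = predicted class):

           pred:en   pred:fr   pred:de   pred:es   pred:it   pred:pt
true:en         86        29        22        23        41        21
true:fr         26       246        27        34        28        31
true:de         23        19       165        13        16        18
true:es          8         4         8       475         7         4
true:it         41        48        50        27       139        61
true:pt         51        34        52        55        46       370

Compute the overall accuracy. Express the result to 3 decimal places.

Accuracy = trace / total = (86+246+165+475+139+370=1481) / 2348 = 1481/2348 = 0.631

0.631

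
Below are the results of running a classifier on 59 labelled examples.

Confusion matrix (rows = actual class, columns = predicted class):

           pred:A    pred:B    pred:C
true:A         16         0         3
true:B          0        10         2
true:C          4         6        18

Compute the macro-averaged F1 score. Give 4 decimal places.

0.7469

Per-class F1 score (2·TP/(2·TP+FP+FN)):
  A: TP=16, FP=0+4=4, FN=0+3=3 → 32/39 = 0.82051
  B: TP=10, FP=0+6=6, FN=0+2=2 → 20/28 = 0.71429
  C: TP=18, FP=3+2=5, FN=4+6=10 → 36/51 = 0.70588
Macro-F1 score = mean = (0.82051 + 0.71429 + 0.70588) / 3 = 0.7469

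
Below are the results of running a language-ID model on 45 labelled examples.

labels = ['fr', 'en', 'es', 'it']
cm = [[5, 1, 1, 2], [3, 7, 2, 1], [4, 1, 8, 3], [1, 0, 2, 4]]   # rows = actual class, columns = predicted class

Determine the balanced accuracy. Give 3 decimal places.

0.541

Balanced accuracy = mean of per-class recall.
  fr: recall = 5/9 = 0.5556
  en: recall = 7/13 = 0.5385
  es: recall = 8/16 = 0.5000
  it: recall = 4/7 = 0.5714
Mean = (0.5556 + 0.5385 + 0.5000 + 0.5714) / 4 = 0.541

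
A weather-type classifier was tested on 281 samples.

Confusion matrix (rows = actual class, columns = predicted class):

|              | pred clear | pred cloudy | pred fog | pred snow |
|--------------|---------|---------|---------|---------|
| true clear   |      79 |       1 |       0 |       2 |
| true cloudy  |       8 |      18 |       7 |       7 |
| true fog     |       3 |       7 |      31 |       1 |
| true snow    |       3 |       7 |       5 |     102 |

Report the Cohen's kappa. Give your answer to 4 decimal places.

0.7399

Observed agreement pₒ = trace/N = 230/281 = 0.81851
Expected agreement pₑ = Σ (rowᵢ·colᵢ)/N² = (82·93 + 40·33 + 42·43 + 117·112)/281² = 0.30212
κ = (pₒ − pₑ)/(1 − pₑ) = (0.81851 − 0.30212)/(1 − 0.30212) = 0.7399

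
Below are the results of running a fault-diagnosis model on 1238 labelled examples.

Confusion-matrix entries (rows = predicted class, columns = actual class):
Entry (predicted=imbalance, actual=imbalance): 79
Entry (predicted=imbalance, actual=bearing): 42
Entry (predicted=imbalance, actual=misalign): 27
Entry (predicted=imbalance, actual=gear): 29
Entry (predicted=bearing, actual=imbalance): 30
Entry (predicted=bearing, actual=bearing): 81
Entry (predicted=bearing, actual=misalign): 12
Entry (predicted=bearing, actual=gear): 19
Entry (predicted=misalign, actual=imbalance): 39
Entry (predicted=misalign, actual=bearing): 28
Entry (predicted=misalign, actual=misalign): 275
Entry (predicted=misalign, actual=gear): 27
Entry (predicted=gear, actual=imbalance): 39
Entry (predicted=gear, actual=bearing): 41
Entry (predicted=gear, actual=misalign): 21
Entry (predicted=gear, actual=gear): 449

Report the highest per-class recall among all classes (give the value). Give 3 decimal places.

Per-class recall (TP/(TP+FN)):
  imbalance: TP=79, FN=30+39+39=108 → 79/187 = 0.4225
  bearing: TP=81, FN=42+28+41=111 → 81/192 = 0.4219
  misalign: TP=275, FN=27+12+21=60 → 275/335 = 0.8209
  gear: TP=449, FN=29+19+27=75 → 449/524 = 0.8569
Highest is class 'gear' with recall = 0.857.

0.857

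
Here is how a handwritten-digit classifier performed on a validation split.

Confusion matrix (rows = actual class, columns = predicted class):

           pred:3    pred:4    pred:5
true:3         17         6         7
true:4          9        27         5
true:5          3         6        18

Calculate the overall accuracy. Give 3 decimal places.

0.633

Accuracy = trace / total = (17+27+18=62) / 98 = 62/98 = 0.633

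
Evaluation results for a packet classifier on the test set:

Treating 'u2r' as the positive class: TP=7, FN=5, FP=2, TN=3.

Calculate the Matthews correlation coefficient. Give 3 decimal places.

MCC = (TP·TN − FP·FN) / √((TP+FP)(TP+FN)(TN+FP)(TN+FN))
Numerator = 7·3 − 2·5 = 11
Denominator = √(9·12·5·8) = √4320 = 65.7267
MCC = 11 / 65.7267 = 0.167

0.167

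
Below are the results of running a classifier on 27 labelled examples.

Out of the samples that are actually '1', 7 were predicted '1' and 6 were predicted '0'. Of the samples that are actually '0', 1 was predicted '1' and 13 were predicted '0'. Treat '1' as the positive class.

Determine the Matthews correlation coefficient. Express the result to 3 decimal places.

0.511

MCC = (TP·TN − FP·FN) / √((TP+FP)(TP+FN)(TN+FP)(TN+FN))
Numerator = 7·13 − 1·6 = 85
Denominator = √(8·13·14·19) = √27664 = 166.3250
MCC = 85 / 166.3250 = 0.511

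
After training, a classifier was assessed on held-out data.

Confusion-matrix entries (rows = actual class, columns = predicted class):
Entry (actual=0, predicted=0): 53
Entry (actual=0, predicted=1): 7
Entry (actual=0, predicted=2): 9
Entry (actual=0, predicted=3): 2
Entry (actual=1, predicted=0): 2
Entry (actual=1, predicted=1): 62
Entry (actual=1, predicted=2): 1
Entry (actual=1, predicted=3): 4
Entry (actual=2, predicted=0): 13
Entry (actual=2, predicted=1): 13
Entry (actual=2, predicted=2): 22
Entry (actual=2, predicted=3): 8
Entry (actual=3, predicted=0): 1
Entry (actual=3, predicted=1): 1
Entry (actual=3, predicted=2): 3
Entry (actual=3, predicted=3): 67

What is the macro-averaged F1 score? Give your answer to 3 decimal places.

0.733

Per-class F1 score (2·TP/(2·TP+FP+FN)):
  0: TP=53, FP=2+13+1=16, FN=7+9+2=18 → 106/140 = 0.7571
  1: TP=62, FP=7+13+1=21, FN=2+1+4=7 → 124/152 = 0.8158
  2: TP=22, FP=9+1+3=13, FN=13+13+8=34 → 44/91 = 0.4835
  3: TP=67, FP=2+4+8=14, FN=1+1+3=5 → 134/153 = 0.8758
Macro-F1 score = mean = (0.7571 + 0.8158 + 0.4835 + 0.8758) / 4 = 0.733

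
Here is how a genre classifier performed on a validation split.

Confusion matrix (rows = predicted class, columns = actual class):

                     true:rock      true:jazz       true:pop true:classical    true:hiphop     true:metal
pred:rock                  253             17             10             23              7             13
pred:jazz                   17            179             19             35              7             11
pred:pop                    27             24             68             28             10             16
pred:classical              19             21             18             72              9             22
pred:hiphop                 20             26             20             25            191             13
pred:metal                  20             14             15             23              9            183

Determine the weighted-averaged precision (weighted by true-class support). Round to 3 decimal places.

Per-class precision (TP/(TP+FP)):
  rock: TP=253, FP=17+10+23+7+13=70 → 253/323 = 0.7833
  jazz: TP=179, FP=17+19+35+7+11=89 → 179/268 = 0.6679
  pop: TP=68, FP=27+24+28+10+16=105 → 68/173 = 0.3931
  classical: TP=72, FP=19+21+18+9+22=89 → 72/161 = 0.4472
  hiphop: TP=191, FP=20+26+20+25+13=104 → 191/295 = 0.6475
  metal: TP=183, FP=20+14+15+23+9=81 → 183/264 = 0.6932
Weighted-precision = Σ (supportᵢ/N)·precisionᵢ with N=1484: (356/1484)·0.7833 + (281/1484)·0.6679 + (150/1484)·0.3931 + (206/1484)·0.4472 + (233/1484)·0.6475 + (258/1484)·0.6932 = 0.638

0.638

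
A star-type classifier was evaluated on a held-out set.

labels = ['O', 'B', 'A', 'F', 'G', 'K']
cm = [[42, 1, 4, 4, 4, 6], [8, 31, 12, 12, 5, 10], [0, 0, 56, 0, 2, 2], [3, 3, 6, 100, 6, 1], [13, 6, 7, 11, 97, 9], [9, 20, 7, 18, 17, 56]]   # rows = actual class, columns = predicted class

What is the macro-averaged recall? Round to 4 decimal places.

0.6631

Per-class recall (TP/(TP+FN)):
  O: TP=42, FN=1+4+4+4+6=19 → 42/61 = 0.68852
  B: TP=31, FN=8+12+12+5+10=47 → 31/78 = 0.39744
  A: TP=56, FN=0+0+0+2+2=4 → 56/60 = 0.93333
  F: TP=100, FN=3+3+6+6+1=19 → 100/119 = 0.84034
  G: TP=97, FN=13+6+7+11+9=46 → 97/143 = 0.67832
  K: TP=56, FN=9+20+7+18+17=71 → 56/127 = 0.44094
Macro-recall = mean = (0.68852 + 0.39744 + 0.93333 + 0.84034 + 0.67832 + 0.44094) / 6 = 0.6631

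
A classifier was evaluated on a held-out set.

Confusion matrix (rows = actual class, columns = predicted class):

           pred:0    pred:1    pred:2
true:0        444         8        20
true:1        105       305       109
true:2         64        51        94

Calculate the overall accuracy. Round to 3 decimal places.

0.703

Accuracy = trace / total = (444+305+94=843) / 1200 = 843/1200 = 0.703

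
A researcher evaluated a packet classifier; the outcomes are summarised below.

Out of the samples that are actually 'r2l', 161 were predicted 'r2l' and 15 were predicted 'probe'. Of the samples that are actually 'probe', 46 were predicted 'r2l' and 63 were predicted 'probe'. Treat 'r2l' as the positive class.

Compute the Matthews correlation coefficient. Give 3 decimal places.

MCC = (TP·TN − FP·FN) / √((TP+FP)(TP+FN)(TN+FP)(TN+FN))
Numerator = 161·63 − 46·15 = 9453
Denominator = √(207·176·109·78) = √309744864 = 17599.5700
MCC = 9453 / 17599.5700 = 0.537

0.537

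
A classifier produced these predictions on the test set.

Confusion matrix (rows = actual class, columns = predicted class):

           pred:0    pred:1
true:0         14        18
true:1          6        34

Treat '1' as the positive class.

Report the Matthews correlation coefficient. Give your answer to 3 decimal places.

0.319

MCC = (TP·TN − FP·FN) / √((TP+FP)(TP+FN)(TN+FP)(TN+FN))
Numerator = 34·14 − 18·6 = 368
Denominator = √(52·40·32·20) = √1331200 = 1153.7764
MCC = 368 / 1153.7764 = 0.319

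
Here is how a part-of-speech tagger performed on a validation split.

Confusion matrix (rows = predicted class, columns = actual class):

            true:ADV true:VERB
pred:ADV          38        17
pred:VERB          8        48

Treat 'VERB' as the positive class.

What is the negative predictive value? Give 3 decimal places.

NPV = TN/(TN+FN) = 38/(38+17) = 0.691

0.691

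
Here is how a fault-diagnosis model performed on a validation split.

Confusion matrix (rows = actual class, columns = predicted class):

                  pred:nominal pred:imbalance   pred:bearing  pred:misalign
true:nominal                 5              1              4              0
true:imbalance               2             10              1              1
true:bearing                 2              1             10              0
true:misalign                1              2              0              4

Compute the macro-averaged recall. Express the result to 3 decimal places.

0.639

Per-class recall (TP/(TP+FN)):
  nominal: TP=5, FN=1+4+0=5 → 5/10 = 0.5000
  imbalance: TP=10, FN=2+1+1=4 → 10/14 = 0.7143
  bearing: TP=10, FN=2+1+0=3 → 10/13 = 0.7692
  misalign: TP=4, FN=1+2+0=3 → 4/7 = 0.5714
Macro-recall = mean = (0.5000 + 0.7143 + 0.7692 + 0.5714) / 4 = 0.639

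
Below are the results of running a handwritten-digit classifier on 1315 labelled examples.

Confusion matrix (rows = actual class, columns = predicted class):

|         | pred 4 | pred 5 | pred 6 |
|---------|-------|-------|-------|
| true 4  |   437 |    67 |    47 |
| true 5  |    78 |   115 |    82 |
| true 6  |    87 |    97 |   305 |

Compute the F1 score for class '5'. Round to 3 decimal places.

Treat '5' as positive and all other classes as negative.
F1 score = 2·TP/(2·TP+FP+FN).
5: TP=115, FP=67+97=164, FN=78+82=160 → 230/554 = 0.4152

0.415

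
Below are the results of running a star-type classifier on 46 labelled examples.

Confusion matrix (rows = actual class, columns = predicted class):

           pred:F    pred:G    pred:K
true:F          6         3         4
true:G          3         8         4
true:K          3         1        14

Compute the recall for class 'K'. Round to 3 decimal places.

0.778

recall = TP/(TP+FN).
K: TP=14, FN=3+1=4 → 14/18 = 0.7778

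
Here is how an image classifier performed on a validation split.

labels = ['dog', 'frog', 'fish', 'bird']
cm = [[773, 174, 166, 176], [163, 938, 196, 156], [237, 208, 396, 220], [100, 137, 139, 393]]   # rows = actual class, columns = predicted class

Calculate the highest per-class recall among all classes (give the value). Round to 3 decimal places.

Per-class recall (TP/(TP+FN)):
  dog: TP=773, FN=174+166+176=516 → 773/1289 = 0.5997
  frog: TP=938, FN=163+196+156=515 → 938/1453 = 0.6456
  fish: TP=396, FN=237+208+220=665 → 396/1061 = 0.3732
  bird: TP=393, FN=100+137+139=376 → 393/769 = 0.5111
Highest is class 'frog' with recall = 0.646.

0.646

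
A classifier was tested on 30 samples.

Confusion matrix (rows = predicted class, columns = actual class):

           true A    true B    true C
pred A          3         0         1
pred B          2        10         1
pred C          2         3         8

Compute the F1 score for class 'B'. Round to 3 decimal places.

Take TP from the diagonal, FP from the rest of the 'B' prediction marginal, FN from the rest of the 'B' actual marginal.
F1 score = 2·TP/(2·TP+FP+FN).
B: TP=10, FP=2+1=3, FN=0+3=3 → 20/26 = 0.7692

0.769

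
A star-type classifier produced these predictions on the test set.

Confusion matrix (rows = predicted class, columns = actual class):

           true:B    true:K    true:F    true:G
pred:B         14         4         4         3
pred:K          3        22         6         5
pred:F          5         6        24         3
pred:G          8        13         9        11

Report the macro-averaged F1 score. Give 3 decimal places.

Per-class F1 score (2·TP/(2·TP+FP+FN)):
  B: TP=14, FP=4+4+3=11, FN=3+5+8=16 → 28/55 = 0.5091
  K: TP=22, FP=3+6+5=14, FN=4+6+13=23 → 44/81 = 0.5432
  F: TP=24, FP=5+6+3=14, FN=4+6+9=19 → 48/81 = 0.5926
  G: TP=11, FP=8+13+9=30, FN=3+5+3=11 → 22/63 = 0.3492
Macro-F1 score = mean = (0.5091 + 0.5432 + 0.5926 + 0.3492) / 4 = 0.499

0.499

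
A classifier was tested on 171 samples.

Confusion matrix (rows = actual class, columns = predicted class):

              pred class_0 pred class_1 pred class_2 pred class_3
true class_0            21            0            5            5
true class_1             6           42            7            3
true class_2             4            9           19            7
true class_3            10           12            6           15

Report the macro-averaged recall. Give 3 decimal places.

Per-class recall (TP/(TP+FN)):
  class_0: TP=21, FN=0+5+5=10 → 21/31 = 0.6774
  class_1: TP=42, FN=6+7+3=16 → 42/58 = 0.7241
  class_2: TP=19, FN=4+9+7=20 → 19/39 = 0.4872
  class_3: TP=15, FN=10+12+6=28 → 15/43 = 0.3488
Macro-recall = mean = (0.6774 + 0.7241 + 0.4872 + 0.3488) / 4 = 0.559

0.559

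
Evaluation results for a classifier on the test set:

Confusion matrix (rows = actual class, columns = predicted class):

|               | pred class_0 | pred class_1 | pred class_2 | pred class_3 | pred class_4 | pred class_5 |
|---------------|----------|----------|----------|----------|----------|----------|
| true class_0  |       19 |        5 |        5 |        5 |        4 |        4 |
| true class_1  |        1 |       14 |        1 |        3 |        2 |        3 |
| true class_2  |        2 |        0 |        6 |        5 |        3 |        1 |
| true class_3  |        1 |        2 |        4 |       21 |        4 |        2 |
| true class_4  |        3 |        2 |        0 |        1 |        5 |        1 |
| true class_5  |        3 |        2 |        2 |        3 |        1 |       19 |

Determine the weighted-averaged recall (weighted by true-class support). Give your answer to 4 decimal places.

0.5283

Per-class recall (TP/(TP+FN)):
  class_0: TP=19, FN=5+5+5+4+4=23 → 19/42 = 0.45238
  class_1: TP=14, FN=1+1+3+2+3=10 → 14/24 = 0.58333
  class_2: TP=6, FN=2+0+5+3+1=11 → 6/17 = 0.35294
  class_3: TP=21, FN=1+2+4+4+2=13 → 21/34 = 0.61765
  class_4: TP=5, FN=3+2+0+1+1=7 → 5/12 = 0.41667
  class_5: TP=19, FN=3+2+2+3+1=11 → 19/30 = 0.63333
Weighted-recall = Σ (supportᵢ/N)·recallᵢ with N=159: (42/159)·0.45238 + (24/159)·0.58333 + (17/159)·0.35294 + (34/159)·0.61765 + (12/159)·0.41667 + (30/159)·0.63333 = 0.5283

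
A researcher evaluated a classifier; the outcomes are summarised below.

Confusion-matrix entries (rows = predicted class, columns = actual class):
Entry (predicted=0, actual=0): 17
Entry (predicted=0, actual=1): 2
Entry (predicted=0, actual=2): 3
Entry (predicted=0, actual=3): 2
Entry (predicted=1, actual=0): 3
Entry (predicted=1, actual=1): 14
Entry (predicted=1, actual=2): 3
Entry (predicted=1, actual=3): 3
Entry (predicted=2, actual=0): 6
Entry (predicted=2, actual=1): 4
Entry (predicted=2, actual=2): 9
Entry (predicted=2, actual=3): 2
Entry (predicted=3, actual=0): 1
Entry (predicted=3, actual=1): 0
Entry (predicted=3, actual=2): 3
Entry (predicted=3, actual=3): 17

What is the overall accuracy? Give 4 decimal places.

Accuracy = trace / total = (17+14+9+17=57) / 89 = 57/89 = 0.6404

0.6404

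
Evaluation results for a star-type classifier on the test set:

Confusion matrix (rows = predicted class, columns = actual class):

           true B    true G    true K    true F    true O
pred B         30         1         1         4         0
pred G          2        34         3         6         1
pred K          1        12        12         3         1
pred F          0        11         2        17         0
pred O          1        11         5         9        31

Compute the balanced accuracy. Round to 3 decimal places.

Balanced accuracy = mean of per-class recall.
  B: recall = 30/34 = 0.8824
  G: recall = 34/69 = 0.4928
  K: recall = 12/23 = 0.5217
  F: recall = 17/39 = 0.4359
  O: recall = 31/33 = 0.9394
Mean = (0.8824 + 0.4928 + 0.5217 + 0.4359 + 0.9394) / 5 = 0.654

0.654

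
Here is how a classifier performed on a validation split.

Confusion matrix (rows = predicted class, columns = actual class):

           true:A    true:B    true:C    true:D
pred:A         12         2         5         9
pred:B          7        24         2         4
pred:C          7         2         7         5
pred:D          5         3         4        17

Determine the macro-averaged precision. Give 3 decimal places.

0.499

Per-class precision (TP/(TP+FP)):
  A: TP=12, FP=2+5+9=16 → 12/28 = 0.4286
  B: TP=24, FP=7+2+4=13 → 24/37 = 0.6486
  C: TP=7, FP=7+2+5=14 → 7/21 = 0.3333
  D: TP=17, FP=5+3+4=12 → 17/29 = 0.5862
Macro-precision = mean = (0.4286 + 0.6486 + 0.3333 + 0.5862) / 4 = 0.499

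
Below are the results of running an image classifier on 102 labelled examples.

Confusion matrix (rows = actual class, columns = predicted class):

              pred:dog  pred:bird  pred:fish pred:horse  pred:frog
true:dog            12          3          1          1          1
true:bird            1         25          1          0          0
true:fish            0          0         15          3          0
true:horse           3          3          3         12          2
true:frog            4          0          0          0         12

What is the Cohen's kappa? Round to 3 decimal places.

Observed agreement pₒ = trace/N = 76/102 = 0.7451
Expected agreement pₑ = Σ (rowᵢ·colᵢ)/N² = (18·20 + 27·31 + 18·20 + 23·16 + 16·15)/102² = 0.2081
κ = (pₒ − pₑ)/(1 − pₑ) = (0.7451 − 0.2081)/(1 − 0.2081) = 0.678

0.678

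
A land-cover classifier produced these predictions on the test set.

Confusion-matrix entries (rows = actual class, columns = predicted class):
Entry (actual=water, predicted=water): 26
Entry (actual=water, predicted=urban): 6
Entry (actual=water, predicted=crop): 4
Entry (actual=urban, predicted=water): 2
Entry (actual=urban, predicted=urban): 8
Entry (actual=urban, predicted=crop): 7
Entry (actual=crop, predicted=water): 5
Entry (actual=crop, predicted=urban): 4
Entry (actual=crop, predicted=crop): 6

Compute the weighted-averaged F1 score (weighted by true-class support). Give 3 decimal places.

0.596

Per-class F1 score (2·TP/(2·TP+FP+FN)):
  water: TP=26, FP=2+5=7, FN=6+4=10 → 52/69 = 0.7536
  urban: TP=8, FP=6+4=10, FN=2+7=9 → 16/35 = 0.4571
  crop: TP=6, FP=4+7=11, FN=5+4=9 → 12/32 = 0.3750
Weighted-F1 score = Σ (supportᵢ/N)·F1 scoreᵢ with N=68: (36/68)·0.7536 + (17/68)·0.4571 + (15/68)·0.3750 = 0.596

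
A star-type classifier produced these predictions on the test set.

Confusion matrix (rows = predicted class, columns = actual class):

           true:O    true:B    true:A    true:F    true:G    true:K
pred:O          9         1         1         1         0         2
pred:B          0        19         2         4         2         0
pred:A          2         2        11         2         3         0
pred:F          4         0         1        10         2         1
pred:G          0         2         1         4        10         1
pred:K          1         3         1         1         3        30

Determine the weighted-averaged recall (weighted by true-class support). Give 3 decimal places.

Per-class recall (TP/(TP+FN)):
  O: TP=9, FN=0+2+4+0+1=7 → 9/16 = 0.5625
  B: TP=19, FN=1+2+0+2+3=8 → 19/27 = 0.7037
  A: TP=11, FN=1+2+1+1+1=6 → 11/17 = 0.6471
  F: TP=10, FN=1+4+2+4+1=12 → 10/22 = 0.4545
  G: TP=10, FN=0+2+3+2+3=10 → 10/20 = 0.5000
  K: TP=30, FN=2+0+0+1+1=4 → 30/34 = 0.8824
Weighted-recall = Σ (supportᵢ/N)·recallᵢ with N=136: (16/136)·0.5625 + (27/136)·0.7037 + (17/136)·0.6471 + (22/136)·0.4545 + (20/136)·0.5000 + (34/136)·0.8824 = 0.654

0.654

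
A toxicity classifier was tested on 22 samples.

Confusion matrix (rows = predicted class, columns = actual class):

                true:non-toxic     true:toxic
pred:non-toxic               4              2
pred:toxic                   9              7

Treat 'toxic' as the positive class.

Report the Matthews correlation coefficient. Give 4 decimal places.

0.0944

MCC = (TP·TN − FP·FN) / √((TP+FP)(TP+FN)(TN+FP)(TN+FN))
Numerator = 7·4 − 9·2 = 10
Denominator = √(16·9·13·6) = √11232 = 105.9811
MCC = 10 / 105.9811 = 0.0944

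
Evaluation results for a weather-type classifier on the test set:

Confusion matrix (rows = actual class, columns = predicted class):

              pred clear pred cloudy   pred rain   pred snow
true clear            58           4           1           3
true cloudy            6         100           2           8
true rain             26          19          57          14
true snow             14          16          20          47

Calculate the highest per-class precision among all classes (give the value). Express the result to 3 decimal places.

0.719

Per-class precision (TP/(TP+FP)):
  clear: TP=58, FP=6+26+14=46 → 58/104 = 0.5577
  cloudy: TP=100, FP=4+19+16=39 → 100/139 = 0.7194
  rain: TP=57, FP=1+2+20=23 → 57/80 = 0.7125
  snow: TP=47, FP=3+8+14=25 → 47/72 = 0.6528
Highest is class 'cloudy' with precision = 0.719.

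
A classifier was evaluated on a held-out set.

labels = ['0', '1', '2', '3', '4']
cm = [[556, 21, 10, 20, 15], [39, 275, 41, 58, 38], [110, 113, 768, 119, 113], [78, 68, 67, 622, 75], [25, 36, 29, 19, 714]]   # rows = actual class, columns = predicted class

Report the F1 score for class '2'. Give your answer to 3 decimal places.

0.718

F1 score = 2·TP/(2·TP+FP+FN).
2: TP=768, FP=10+41+67+29=147, FN=110+113+119+113=455 → 1536/2138 = 0.7184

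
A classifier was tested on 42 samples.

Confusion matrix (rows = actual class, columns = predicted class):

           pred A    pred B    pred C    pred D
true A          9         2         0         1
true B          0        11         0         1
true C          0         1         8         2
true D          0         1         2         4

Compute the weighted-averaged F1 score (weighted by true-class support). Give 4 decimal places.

0.7661

Per-class F1 score (2·TP/(2·TP+FP+FN)):
  A: TP=9, FP=0+0+0=0, FN=2+0+1=3 → 18/21 = 0.85714
  B: TP=11, FP=2+1+1=4, FN=0+0+1=1 → 22/27 = 0.81481
  C: TP=8, FP=0+0+2=2, FN=0+1+2=3 → 16/21 = 0.76190
  D: TP=4, FP=1+1+2=4, FN=0+1+2=3 → 8/15 = 0.53333
Weighted-F1 score = Σ (supportᵢ/N)·F1 scoreᵢ with N=42: (12/42)·0.85714 + (12/42)·0.81481 + (11/42)·0.76190 + (7/42)·0.53333 = 0.7661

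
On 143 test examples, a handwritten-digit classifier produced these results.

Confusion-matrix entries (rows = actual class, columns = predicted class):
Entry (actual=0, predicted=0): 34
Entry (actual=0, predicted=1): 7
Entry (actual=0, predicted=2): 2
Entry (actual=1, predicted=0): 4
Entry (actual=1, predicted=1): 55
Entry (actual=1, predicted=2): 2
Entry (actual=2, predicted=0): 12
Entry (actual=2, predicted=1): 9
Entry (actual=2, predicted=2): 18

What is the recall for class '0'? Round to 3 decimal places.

0.791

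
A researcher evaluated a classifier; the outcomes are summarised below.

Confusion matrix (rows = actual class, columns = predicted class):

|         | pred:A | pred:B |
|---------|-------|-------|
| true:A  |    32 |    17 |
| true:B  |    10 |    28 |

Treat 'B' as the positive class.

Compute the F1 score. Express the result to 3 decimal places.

Precision = TP/(TP+FP) = 28/45 = 0.6222
Recall = TP/(TP+FN) = 28/38 = 0.7368
F1 = 2·TP/(2·TP+FP+FN) = 56/83 = 0.675

0.675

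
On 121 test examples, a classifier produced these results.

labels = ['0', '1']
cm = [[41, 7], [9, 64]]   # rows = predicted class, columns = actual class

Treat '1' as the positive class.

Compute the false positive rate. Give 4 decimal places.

FPR = FP/(FP+TN) = 9/(9+41) = 0.1800

0.1800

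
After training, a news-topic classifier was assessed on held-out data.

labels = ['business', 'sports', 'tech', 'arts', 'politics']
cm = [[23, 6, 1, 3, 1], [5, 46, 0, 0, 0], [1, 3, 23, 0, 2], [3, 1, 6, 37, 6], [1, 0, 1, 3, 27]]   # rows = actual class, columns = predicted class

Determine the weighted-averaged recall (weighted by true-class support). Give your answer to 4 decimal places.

0.7839

Per-class recall (TP/(TP+FN)):
  business: TP=23, FN=6+1+3+1=11 → 23/34 = 0.67647
  sports: TP=46, FN=5+0+0+0=5 → 46/51 = 0.90196
  tech: TP=23, FN=1+3+0+2=6 → 23/29 = 0.79310
  arts: TP=37, FN=3+1+6+6=16 → 37/53 = 0.69811
  politics: TP=27, FN=1+0+1+3=5 → 27/32 = 0.84375
Weighted-recall = Σ (supportᵢ/N)·recallᵢ with N=199: (34/199)·0.67647 + (51/199)·0.90196 + (29/199)·0.79310 + (53/199)·0.69811 + (32/199)·0.84375 = 0.7839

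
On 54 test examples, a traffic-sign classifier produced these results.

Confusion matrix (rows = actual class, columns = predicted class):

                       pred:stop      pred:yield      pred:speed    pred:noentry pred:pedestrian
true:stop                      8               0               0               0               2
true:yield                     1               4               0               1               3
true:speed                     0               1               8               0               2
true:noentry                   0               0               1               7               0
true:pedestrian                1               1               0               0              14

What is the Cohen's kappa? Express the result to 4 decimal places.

Observed agreement pₒ = trace/N = 41/54 = 0.75926
Expected agreement pₑ = Σ (rowᵢ·colᵢ)/N² = (10·10 + 9·6 + 11·9 + 8·8 + 16·21)/54² = 0.22394
κ = (pₒ − pₑ)/(1 − pₑ) = (0.75926 − 0.22394)/(1 − 0.22394) = 0.6898

0.6898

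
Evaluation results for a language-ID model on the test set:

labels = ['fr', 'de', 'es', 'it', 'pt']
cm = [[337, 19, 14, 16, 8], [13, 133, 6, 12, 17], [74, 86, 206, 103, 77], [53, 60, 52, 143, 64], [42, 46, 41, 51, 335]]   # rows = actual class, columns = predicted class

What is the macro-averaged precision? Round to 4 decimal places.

0.5581

Per-class precision (TP/(TP+FP)):
  fr: TP=337, FP=13+74+53+42=182 → 337/519 = 0.64933
  de: TP=133, FP=19+86+60+46=211 → 133/344 = 0.38663
  es: TP=206, FP=14+6+52+41=113 → 206/319 = 0.64577
  it: TP=143, FP=16+12+103+51=182 → 143/325 = 0.44000
  pt: TP=335, FP=8+17+77+64=166 → 335/501 = 0.66866
Macro-precision = mean = (0.64933 + 0.38663 + 0.64577 + 0.44000 + 0.66866) / 5 = 0.5581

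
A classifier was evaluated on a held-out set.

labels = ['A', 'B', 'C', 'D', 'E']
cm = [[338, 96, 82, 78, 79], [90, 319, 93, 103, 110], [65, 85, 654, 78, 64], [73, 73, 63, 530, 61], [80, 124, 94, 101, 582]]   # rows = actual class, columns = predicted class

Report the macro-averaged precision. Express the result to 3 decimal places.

Per-class precision (TP/(TP+FP)):
  A: TP=338, FP=90+65+73+80=308 → 338/646 = 0.5232
  B: TP=319, FP=96+85+73+124=378 → 319/697 = 0.4577
  C: TP=654, FP=82+93+63+94=332 → 654/986 = 0.6633
  D: TP=530, FP=78+103+78+101=360 → 530/890 = 0.5955
  E: TP=582, FP=79+110+64+61=314 → 582/896 = 0.6496
Macro-precision = mean = (0.5232 + 0.4577 + 0.6633 + 0.5955 + 0.6496) / 5 = 0.578

0.578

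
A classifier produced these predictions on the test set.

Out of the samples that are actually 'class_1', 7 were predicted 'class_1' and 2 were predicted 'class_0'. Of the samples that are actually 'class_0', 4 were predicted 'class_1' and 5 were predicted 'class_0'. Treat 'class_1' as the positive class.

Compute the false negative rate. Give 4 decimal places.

0.2222

FNR = FN/(FN+TP) = 2/(2+7) = 0.2222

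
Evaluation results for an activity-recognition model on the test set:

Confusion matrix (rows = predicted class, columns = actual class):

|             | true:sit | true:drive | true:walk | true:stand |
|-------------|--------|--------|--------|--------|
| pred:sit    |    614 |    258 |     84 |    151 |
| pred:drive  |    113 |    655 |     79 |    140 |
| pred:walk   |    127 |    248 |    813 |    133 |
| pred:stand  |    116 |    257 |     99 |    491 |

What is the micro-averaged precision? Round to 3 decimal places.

Micro-averaging pools counts across classes: ΣTP=2573, ΣFP=1805, ΣFN=1805.
Micro-precision = TP/(TP+FP) on pooled counts = 0.588 (equals overall accuracy in single-label multiclass).

0.588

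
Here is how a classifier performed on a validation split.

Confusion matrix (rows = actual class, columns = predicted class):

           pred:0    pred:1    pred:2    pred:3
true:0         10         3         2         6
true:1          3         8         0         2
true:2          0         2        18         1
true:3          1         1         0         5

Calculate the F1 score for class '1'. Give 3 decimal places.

0.593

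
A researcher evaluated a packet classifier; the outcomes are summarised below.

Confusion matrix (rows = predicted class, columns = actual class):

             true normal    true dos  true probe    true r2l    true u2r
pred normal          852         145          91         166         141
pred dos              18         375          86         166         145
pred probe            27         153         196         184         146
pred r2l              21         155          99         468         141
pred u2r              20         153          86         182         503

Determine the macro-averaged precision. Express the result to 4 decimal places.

0.4851

Per-class precision (TP/(TP+FP)):
  normal: TP=852, FP=145+91+166+141=543 → 852/1395 = 0.61075
  dos: TP=375, FP=18+86+166+145=415 → 375/790 = 0.47468
  probe: TP=196, FP=27+153+184+146=510 → 196/706 = 0.27762
  r2l: TP=468, FP=21+155+99+141=416 → 468/884 = 0.52941
  u2r: TP=503, FP=20+153+86+182=441 → 503/944 = 0.53284
Macro-precision = mean = (0.61075 + 0.47468 + 0.27762 + 0.52941 + 0.53284) / 5 = 0.4851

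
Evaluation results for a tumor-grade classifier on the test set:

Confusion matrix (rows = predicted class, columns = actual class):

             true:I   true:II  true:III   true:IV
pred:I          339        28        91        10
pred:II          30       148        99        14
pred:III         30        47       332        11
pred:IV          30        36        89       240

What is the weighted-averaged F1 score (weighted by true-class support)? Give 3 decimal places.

Per-class F1 score (2·TP/(2·TP+FP+FN)):
  I: TP=339, FP=28+91+10=129, FN=30+30+30=90 → 678/897 = 0.7559
  II: TP=148, FP=30+99+14=143, FN=28+47+36=111 → 296/550 = 0.5382
  III: TP=332, FP=30+47+11=88, FN=91+99+89=279 → 664/1031 = 0.6440
  IV: TP=240, FP=30+36+89=155, FN=10+14+11=35 → 480/670 = 0.7164
Weighted-F1 score = Σ (supportᵢ/N)·F1 scoreᵢ with N=1574: (429/1574)·0.7559 + (259/1574)·0.5382 + (611/1574)·0.6440 + (275/1574)·0.7164 = 0.670

0.670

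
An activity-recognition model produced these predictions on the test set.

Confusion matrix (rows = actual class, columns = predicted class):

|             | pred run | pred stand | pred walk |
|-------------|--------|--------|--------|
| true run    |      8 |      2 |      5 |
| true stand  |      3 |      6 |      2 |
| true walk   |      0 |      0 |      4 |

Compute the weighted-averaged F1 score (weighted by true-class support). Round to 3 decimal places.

Per-class F1 score (2·TP/(2·TP+FP+FN)):
  run: TP=8, FP=3+0=3, FN=2+5=7 → 16/26 = 0.6154
  stand: TP=6, FP=2+0=2, FN=3+2=5 → 12/19 = 0.6316
  walk: TP=4, FP=5+2=7, FN=0+0=0 → 8/15 = 0.5333
Weighted-F1 score = Σ (supportᵢ/N)·F1 scoreᵢ with N=30: (15/30)·0.6154 + (11/30)·0.6316 + (4/30)·0.5333 = 0.610

0.610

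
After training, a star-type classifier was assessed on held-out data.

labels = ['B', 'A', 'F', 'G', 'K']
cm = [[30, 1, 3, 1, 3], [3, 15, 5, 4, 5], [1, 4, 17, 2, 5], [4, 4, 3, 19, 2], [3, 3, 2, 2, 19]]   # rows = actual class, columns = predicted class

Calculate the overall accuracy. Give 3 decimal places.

0.625

Accuracy = trace / total = (30+15+17+19+19=100) / 160 = 100/160 = 0.625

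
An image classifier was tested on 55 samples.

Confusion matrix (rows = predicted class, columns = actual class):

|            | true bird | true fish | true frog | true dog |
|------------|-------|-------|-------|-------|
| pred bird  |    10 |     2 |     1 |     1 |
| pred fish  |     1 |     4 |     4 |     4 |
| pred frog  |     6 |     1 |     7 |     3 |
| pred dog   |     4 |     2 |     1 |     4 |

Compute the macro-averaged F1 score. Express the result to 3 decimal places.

Per-class F1 score (2·TP/(2·TP+FP+FN)):
  bird: TP=10, FP=2+1+1=4, FN=1+6+4=11 → 20/35 = 0.5714
  fish: TP=4, FP=1+4+4=9, FN=2+1+2=5 → 8/22 = 0.3636
  frog: TP=7, FP=6+1+3=10, FN=1+4+1=6 → 14/30 = 0.4667
  dog: TP=4, FP=4+2+1=7, FN=1+4+3=8 → 8/23 = 0.3478
Macro-F1 score = mean = (0.5714 + 0.3636 + 0.4667 + 0.3478) / 4 = 0.437

0.437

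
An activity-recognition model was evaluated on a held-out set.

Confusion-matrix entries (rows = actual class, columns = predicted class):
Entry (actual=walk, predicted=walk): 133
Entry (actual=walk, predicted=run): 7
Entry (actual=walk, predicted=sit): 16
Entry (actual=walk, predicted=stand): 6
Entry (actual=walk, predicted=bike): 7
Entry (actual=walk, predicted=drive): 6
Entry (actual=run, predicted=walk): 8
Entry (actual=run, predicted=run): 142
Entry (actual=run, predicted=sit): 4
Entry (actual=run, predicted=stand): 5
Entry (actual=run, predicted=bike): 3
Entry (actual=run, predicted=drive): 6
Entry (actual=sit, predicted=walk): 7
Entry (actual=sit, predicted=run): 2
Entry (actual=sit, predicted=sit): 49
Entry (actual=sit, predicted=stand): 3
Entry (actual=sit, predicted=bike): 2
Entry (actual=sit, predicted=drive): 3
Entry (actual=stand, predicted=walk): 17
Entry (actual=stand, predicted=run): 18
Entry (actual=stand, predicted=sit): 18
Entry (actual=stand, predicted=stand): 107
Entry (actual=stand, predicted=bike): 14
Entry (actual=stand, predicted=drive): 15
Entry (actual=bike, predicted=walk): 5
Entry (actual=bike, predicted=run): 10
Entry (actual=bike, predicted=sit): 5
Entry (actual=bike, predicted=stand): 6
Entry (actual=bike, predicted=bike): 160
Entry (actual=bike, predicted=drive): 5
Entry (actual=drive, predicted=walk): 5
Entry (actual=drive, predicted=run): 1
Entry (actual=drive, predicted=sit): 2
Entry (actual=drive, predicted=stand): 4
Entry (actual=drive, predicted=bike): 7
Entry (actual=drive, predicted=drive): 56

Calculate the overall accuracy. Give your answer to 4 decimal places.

0.7488

Accuracy = trace / total = (133+142+49+107+160+56=647) / 864 = 647/864 = 0.7488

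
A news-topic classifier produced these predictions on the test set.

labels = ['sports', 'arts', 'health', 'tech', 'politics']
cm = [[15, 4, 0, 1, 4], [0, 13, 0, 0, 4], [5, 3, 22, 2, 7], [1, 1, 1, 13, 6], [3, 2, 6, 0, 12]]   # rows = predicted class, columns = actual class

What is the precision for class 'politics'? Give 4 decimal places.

0.5217

One-vs-rest for 'politics': TP = diagonal; FP = other classes predicted 'politics'; FN = 'politics' predicted as other.
precision = TP/(TP+FP).
politics: TP=12, FP=3+2+6+0=11 → 12/23 = 0.52174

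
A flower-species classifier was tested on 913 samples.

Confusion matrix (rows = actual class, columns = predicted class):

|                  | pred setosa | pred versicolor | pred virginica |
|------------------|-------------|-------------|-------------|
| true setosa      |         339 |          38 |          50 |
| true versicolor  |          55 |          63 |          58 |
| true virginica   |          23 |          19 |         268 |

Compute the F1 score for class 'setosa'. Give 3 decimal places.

Take TP from the diagonal, FP from the rest of the 'setosa' prediction marginal, FN from the rest of the 'setosa' actual marginal.
F1 score = 2·TP/(2·TP+FP+FN).
setosa: TP=339, FP=55+23=78, FN=38+50=88 → 678/844 = 0.8033

0.803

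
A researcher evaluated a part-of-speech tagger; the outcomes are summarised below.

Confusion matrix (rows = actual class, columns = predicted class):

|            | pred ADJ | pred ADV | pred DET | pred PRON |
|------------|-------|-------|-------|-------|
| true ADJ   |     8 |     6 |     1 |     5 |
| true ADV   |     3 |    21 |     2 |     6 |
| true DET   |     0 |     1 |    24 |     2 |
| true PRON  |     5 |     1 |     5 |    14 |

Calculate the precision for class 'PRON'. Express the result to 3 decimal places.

0.519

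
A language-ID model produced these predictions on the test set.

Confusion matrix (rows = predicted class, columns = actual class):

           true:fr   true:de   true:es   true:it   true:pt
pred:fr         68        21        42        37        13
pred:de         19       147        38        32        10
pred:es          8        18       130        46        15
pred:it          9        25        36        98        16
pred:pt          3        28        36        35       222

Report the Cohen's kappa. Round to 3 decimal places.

0.467

Observed agreement pₒ = trace/N = 665/1152 = 0.5773
Expected agreement pₑ = Σ (rowᵢ·colᵢ)/N² = (107·181 + 239·246 + 282·217 + 248·184 + 276·324)/1152² = 0.2068
κ = (pₒ − pₑ)/(1 − pₑ) = (0.5773 − 0.2068)/(1 − 0.2068) = 0.467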